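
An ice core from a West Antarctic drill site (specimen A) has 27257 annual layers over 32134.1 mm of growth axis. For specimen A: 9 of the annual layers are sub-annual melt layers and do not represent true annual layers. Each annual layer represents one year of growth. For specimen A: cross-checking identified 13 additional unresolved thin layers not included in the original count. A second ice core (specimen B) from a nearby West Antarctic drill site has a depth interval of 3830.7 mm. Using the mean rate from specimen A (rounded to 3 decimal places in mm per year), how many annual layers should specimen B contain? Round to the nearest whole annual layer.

3249 annual layers

Specimen A: true annual layer count = 27257 − 9 + 13 = 27261.
A: Mean rate = 32134.1 mm / 27261 years ≈ 1.179 mm per year.
For B, 3830.7 / 1.179 = 3249.11 years ≈ 3249 annual layers.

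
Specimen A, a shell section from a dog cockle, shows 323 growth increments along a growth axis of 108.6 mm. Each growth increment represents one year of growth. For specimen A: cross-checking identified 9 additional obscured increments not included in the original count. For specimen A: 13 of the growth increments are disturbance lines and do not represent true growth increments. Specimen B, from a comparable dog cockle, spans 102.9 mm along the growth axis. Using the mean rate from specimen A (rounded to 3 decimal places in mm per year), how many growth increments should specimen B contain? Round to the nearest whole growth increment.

303 growth increments

Specimen A: after corrections the count is 323 − 13 + 9 = 319 growth increments.
A: 108.6 mm over 319 years gives 108.6 / 319 ≈ 0.340 mm/year.
B spans 102.9 / 0.340 = 302.65 years ≈ 303 growth increments.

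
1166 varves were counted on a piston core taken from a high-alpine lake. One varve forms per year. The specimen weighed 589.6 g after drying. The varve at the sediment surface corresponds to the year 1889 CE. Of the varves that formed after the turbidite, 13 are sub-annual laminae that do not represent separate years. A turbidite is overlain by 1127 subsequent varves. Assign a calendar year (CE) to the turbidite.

775 CE

1127 varves formed after the turbidite.
Excluding 13 false varves: 1127 − 13 = 1114.
The varve at the sediment surface is 1889 CE, so the turbidite dates to 1889 − 1114 = 775 CE.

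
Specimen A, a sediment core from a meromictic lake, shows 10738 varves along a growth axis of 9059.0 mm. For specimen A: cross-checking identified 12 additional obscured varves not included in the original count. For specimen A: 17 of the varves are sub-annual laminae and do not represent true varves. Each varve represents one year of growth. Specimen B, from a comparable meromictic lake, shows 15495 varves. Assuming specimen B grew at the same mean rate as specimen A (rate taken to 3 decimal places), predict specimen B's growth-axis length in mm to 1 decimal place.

Specimen A: adjusted count: 10738 − 17 + 12 = 10733 varves.
A: Extension rate ≈ 9059.0 / 10733 = 0.844 mm/yr.
For B, 0.844 mm/year × 15495 years = 13077.8 mm.

13077.8 mm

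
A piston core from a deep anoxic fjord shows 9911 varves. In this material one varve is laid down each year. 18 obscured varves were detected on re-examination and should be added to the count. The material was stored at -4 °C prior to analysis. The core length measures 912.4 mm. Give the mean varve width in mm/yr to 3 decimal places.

0.092 mm/yr

Correcting the raw count gives 9911 + 18 = 9929 true varves.
912.4 mm over 9929 years gives 912.4 / 9929 ≈ 0.092 mm/yr.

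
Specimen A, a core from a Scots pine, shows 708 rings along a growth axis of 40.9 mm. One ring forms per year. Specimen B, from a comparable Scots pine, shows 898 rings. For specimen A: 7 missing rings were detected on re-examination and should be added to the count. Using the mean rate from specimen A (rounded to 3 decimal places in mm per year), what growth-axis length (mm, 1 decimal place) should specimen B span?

Specimen A: correcting the raw count gives 708 + 7 = 715 true rings.
A: Mean rate = 40.9 mm / 715 years ≈ 0.057 mm/year.
For B, 0.057 mm/year × 898 years = 51.2 mm.

51.2 mm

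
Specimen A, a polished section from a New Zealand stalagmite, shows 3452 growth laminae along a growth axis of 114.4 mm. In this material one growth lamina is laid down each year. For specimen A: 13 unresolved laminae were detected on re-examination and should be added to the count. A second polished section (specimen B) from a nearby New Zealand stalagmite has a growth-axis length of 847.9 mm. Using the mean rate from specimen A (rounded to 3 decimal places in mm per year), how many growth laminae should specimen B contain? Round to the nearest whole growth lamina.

25694 growth laminae

Specimen A: true growth lamina count = 3452 + 13 = 3465.
A: Extension rate ≈ 114.4 / 3465 = 0.033 mm/yr.
For B, 847.9 / 0.033 = 25693.94 years ≈ 25694 growth laminae.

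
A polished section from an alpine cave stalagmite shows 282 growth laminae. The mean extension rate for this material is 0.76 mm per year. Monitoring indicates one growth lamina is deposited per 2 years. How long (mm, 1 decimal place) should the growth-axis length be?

Multiplying by 2 years per growth lamina: 282 × 2 = 564 years.
Predicted length = 0.76 mm/year × 564 years = 428.6 mm.

428.6 mm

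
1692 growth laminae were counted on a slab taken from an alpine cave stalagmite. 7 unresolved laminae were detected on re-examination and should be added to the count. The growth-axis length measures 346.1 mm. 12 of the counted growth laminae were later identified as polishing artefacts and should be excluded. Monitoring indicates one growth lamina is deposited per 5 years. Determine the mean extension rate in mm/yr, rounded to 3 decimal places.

0.041 mm/yr

Correcting the raw count gives 1692 − 12 + 7 = 1687 true growth laminae.
At 5 years per growth lamina, 1687 × 5 = 8435 years.
Mean rate = 346.1 mm / 8435 years ≈ 0.041 mm/yr.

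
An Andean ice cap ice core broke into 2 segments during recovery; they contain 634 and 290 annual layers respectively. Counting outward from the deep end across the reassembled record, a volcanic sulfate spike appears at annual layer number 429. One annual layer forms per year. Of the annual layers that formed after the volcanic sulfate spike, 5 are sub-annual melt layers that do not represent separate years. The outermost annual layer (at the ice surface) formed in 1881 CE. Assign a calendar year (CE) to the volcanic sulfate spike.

1391 CE

Total annual layers = 634 + 290 = 924.
924 − 429 = 495 annual layers lie beyond the volcanic sulfate spike toward the ice surface.
Removing the 5 false annual layers leaves 495 − 5 = 490 true annual layers beyond the volcanic sulfate spike.
Counting back 490 years from 1881 CE places the volcanic sulfate spike in 1881 − 490 = 1391 CE.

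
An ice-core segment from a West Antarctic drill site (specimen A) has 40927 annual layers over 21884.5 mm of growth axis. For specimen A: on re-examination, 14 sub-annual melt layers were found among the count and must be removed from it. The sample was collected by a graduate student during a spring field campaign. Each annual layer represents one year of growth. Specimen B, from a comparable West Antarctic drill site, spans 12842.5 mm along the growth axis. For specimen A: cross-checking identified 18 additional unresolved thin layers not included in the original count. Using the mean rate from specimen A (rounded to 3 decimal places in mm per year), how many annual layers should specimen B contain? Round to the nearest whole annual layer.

24005 annual layers

Specimen A: after corrections the count is 40927 − 14 + 18 = 40931 annual layers.
A: Mean rate = 21884.5 mm / 40931 years ≈ 0.535 mm per year.
B spans 12842.5 / 0.535 = 24004.67 years ≈ 24005 annual layers.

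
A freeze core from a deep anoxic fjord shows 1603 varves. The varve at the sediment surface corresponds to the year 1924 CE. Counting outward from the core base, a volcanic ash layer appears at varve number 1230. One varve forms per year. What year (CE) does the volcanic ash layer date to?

1603 − 1230 = 373 varves lie beyond the volcanic ash layer toward the sediment surface.
1924 − 373 = 1551 CE.

1551 CE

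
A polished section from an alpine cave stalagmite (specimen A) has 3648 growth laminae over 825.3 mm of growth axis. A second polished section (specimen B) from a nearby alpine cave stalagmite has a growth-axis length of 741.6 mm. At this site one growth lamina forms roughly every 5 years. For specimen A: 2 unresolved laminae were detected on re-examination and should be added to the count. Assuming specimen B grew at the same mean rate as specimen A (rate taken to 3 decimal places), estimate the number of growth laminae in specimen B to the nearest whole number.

Specimen A: adjusted count: 3648 + 2 = 3650 growth laminae.
Specimen A: 3650 growth laminae at 5 years each span 3650 × 5 = 18250 years.
A: Extension rate ≈ 825.3 / 18250 = 0.045 mm per year.
B spans 741.6 / 0.045 = 16480.00 years; at 5 years per growth lamina that is 16480.00 / 5 ≈ 3296 growth laminae.

3296 growth laminae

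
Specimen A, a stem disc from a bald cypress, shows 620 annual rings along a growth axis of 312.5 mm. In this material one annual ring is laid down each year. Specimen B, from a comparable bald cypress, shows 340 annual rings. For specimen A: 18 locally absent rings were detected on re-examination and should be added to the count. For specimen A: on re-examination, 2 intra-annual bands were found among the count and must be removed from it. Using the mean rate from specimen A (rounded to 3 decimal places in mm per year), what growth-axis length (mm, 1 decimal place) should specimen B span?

166.9 mm

Specimen A: correcting the raw count gives 620 − 2 + 18 = 636 true annual rings.
A: 312.5 mm over 636 years gives 312.5 / 636 ≈ 0.491 mm per year.
For B, 0.491 mm/year × 340 years = 166.9 mm.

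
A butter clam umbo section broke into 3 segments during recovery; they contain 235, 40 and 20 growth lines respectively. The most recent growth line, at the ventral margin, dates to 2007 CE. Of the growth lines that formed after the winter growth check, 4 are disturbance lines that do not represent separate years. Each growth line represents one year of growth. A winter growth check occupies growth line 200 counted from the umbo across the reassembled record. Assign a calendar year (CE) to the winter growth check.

1916 CE

Total growth lines = 235 + 40 + 20 = 295.
295 − 200 = 95 growth lines lie beyond the winter growth check toward the ventral margin.
95 − 4 false = 91 true growth lines after the winter growth check.
Counting back 91 years from 2007 CE places the winter growth check in 2007 − 91 = 1916 CE.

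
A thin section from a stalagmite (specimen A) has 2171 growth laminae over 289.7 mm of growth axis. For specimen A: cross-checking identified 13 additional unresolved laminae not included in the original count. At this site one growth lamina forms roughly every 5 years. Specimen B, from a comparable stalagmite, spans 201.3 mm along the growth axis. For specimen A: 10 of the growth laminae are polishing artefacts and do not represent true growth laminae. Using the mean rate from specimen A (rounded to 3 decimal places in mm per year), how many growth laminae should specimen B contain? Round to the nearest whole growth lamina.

1491 growth laminae

Specimen A: adjusted count: 2171 − 10 + 13 = 2174 growth laminae.
Specimen A: at 5 years per growth lamina, 2174 × 5 = 10870 years.
A: 289.7 mm over 10870 years gives 289.7 / 10870 ≈ 0.027 mm per year.
B spans 201.3 / 0.027 = 7455.56 years; at 5 years per growth lamina that is 7455.56 / 5 ≈ 1491 growth laminae.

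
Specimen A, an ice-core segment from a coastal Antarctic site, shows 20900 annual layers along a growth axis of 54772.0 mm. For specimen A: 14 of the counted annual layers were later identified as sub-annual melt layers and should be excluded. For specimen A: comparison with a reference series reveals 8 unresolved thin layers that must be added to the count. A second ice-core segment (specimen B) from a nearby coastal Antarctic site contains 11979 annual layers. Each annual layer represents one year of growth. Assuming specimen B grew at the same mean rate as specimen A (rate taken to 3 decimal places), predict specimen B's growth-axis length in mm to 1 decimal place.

31397.0 mm

Specimen A: adjusted count: 20900 − 14 + 8 = 20894 annual layers.
A: Extension rate ≈ 54772.0 / 20894 = 2.621 mm/yr.
For B, 2.621 mm/year × 11979 years = 31397.0 mm.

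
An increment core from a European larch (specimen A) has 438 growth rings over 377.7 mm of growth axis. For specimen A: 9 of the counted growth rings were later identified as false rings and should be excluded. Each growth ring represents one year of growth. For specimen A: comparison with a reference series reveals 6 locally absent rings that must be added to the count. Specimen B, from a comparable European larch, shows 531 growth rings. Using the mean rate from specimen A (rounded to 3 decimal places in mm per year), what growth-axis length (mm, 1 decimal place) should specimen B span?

460.9 mm

Specimen A: after corrections the count is 438 − 9 + 6 = 435 growth rings.
A: Mean rate = 377.7 mm / 435 years ≈ 0.868 mm per year.
Length of B = 0.868 × 531 = 460.9 mm.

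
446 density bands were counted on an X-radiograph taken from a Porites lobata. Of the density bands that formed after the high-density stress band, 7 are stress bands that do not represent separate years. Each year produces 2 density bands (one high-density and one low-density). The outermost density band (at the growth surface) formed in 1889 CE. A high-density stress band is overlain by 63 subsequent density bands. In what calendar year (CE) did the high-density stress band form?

There are 63 density bands younger than the high-density stress band.
Removing the 7 false density bands leaves 63 − 7 = 56 true density bands beyond the high-density stress band.
Dividing by 2 density bands per year: 56 / 2 = 28 years.
1889 − 28 = 1861 CE.

1861 CE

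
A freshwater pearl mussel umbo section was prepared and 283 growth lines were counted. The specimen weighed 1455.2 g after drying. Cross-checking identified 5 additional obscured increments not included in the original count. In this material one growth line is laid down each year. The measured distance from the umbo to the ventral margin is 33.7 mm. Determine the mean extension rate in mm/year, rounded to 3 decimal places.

Adjusted count: 283 + 5 = 288 growth lines.
Extension rate ≈ 33.7 / 288 = 0.117 mm/year.

0.117 mm/year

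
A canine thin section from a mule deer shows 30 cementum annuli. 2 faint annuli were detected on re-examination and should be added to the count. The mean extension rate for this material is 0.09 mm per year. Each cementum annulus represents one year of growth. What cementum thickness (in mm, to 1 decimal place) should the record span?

2.9 mm

True cementum annulus count = 30 + 2 = 32.
Length ≈ 0.09 × 32 = 2.9 mm.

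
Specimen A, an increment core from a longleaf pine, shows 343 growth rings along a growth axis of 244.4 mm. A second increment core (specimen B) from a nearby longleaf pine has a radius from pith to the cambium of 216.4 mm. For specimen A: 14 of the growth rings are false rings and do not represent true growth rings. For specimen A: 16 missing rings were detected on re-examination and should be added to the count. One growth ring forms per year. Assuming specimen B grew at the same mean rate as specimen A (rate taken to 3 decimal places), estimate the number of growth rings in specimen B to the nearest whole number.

Specimen A: after corrections the count is 343 − 14 + 16 = 345 growth rings.
A: 244.4 mm over 345 years gives 244.4 / 345 ≈ 0.708 mm per year.
B spans 216.4 / 0.708 = 305.65 years ≈ 306 growth rings.

306 growth rings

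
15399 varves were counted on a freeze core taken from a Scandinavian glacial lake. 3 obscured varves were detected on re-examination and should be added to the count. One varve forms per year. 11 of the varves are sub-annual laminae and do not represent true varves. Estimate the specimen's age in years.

Adjusted count: 15399 − 11 + 3 = 15391 varves.
With a one-to-one varve periodicity this is 15391 years.

15391 years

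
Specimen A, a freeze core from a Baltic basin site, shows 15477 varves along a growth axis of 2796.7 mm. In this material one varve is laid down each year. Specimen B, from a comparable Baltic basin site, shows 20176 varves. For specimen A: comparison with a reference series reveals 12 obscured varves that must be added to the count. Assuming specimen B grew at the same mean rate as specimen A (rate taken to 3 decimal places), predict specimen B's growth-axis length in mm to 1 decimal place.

Specimen A: true varve count = 15477 + 12 = 15489.
A: 2796.7 mm over 15489 years gives 2796.7 / 15489 ≈ 0.181 mm/yr.
For B, 0.181 mm/year × 20176 years = 3651.9 mm.

3651.9 mm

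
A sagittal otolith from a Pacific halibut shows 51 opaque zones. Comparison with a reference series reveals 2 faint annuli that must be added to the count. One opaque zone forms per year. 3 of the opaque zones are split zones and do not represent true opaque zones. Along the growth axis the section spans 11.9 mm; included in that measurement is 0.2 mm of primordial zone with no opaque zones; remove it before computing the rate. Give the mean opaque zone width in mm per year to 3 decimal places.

0.234 mm per year

Adjusted count: 51 − 3 + 2 = 50 opaque zones.
Removing the 0.2 mm offcut leaves 11.9 − 0.2 = 11.7 mm.
Extension rate ≈ 11.7 / 50 = 0.234 mm per year.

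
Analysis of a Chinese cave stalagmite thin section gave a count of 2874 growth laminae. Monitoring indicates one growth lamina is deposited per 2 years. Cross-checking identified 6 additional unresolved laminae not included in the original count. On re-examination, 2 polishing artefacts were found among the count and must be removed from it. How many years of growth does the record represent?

Adjusted count: 2874 − 2 + 6 = 2878 growth laminae.
2878 growth laminae at 2 years each span 2878 × 2 = 5756 years.

5756 years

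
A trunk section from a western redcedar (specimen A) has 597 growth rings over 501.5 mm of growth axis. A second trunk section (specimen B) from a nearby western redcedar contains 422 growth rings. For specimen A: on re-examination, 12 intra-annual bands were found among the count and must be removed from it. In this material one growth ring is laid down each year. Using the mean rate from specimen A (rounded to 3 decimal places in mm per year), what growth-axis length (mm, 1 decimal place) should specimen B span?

Specimen A: correcting the raw count gives 597 − 12 = 585 true growth rings.
A: Extension rate ≈ 501.5 / 585 = 0.857 mm per year.
Length of B = 0.857 × 422 = 361.7 mm.

361.7 mm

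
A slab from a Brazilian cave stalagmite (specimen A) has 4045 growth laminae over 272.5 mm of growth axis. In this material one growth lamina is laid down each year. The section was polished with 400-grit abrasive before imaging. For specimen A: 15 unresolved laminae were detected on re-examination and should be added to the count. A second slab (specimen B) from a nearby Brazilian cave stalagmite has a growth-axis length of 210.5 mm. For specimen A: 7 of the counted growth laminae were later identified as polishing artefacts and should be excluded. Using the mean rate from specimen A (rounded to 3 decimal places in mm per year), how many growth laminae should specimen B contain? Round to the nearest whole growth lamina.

3142 growth laminae

Specimen A: true growth lamina count = 4045 − 7 + 15 = 4053.
A: Mean rate = 272.5 mm / 4053 years ≈ 0.067 mm per year.
For B, 210.5 / 0.067 = 3141.79 years ≈ 3142 growth laminae.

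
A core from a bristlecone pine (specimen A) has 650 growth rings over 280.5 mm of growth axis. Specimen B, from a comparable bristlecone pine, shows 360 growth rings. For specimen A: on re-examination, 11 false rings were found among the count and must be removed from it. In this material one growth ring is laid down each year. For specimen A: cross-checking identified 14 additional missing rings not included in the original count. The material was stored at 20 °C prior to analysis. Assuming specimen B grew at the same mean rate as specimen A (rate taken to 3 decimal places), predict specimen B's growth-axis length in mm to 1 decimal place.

Specimen A: true growth ring count = 650 − 11 + 14 = 653.
A: Extension rate ≈ 280.5 / 653 = 0.430 mm/yr.
B's length ≈ 0.430 × 360 = 154.8 mm.

154.8 mm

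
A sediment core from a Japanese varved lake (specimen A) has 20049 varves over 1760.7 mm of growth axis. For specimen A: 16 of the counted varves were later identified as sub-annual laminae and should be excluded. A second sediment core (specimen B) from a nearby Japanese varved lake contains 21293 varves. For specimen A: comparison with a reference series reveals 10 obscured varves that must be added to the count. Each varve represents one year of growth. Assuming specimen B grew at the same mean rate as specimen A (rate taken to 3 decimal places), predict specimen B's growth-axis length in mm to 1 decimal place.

Specimen A: after corrections the count is 20049 − 16 + 10 = 20043 varves.
A: Extension rate ≈ 1760.7 / 20043 = 0.088 mm/yr.
For B, 0.088 mm/year × 21293 years = 1873.8 mm.

1873.8 mm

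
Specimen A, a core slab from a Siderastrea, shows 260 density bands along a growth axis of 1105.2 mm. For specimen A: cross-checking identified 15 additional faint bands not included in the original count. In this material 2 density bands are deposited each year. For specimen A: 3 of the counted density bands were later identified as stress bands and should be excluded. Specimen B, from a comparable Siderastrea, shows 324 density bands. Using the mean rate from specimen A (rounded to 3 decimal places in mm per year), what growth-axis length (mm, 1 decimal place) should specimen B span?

1316.4 mm

Specimen A: correcting the raw count gives 260 − 3 + 15 = 272 true density bands.
Specimen A: 272 density bands at 2 per year is 272 / 2 = 136 years.
A: Mean rate = 1105.2 mm / 136 years ≈ 8.126 mm/year.
Specimen B: dividing by 2 density bands per year: 324 / 2 = 162 years. Length of B = 8.126 × 162 = 1316.4 mm.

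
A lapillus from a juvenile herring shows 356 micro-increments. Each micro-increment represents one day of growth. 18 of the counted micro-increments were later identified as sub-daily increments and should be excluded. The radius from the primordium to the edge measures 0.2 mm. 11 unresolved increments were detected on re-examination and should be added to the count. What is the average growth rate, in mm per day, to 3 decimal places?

0.001 mm per day

After corrections the count is 356 − 18 + 11 = 349 micro-increments.
0.2 mm over 349 days gives 0.2 / 349 ≈ 0.001 mm per day.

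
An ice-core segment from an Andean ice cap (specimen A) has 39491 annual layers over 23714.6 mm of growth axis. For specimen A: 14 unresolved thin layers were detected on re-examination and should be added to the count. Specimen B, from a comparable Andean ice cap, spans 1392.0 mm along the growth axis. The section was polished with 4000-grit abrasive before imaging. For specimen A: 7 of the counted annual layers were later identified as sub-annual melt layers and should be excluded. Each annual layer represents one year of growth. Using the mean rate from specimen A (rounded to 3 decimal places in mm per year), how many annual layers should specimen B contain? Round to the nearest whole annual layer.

Specimen A: adjusted count: 39491 − 7 + 14 = 39498 annual layers.
A: Mean rate = 23714.6 mm / 39498 years ≈ 0.600 mm/year.
B spans 1392.0 / 0.600 = 2320.00 years ≈ 2320 annual layers.

2320 annual layers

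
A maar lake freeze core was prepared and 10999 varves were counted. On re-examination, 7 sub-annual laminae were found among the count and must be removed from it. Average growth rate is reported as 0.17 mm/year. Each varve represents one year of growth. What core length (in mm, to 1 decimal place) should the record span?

1868.6 mm

Correcting the raw count gives 10999 − 7 = 10992 true varves.
10992 years at 0.17 mm/year gives 0.17 × 10992 = 1868.6 mm.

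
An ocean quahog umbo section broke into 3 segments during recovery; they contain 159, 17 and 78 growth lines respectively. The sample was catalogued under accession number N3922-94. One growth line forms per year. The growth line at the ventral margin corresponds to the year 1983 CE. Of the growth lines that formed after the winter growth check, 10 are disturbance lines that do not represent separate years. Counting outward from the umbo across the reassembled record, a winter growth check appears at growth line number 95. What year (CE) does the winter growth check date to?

Total growth lines = 159 + 17 + 78 = 254.
The winter growth check sits at growth line 95 from the umbo, so 254 − 95 = 159 growth lines formed after it.
Removing the 10 false growth lines leaves 159 − 10 = 149 true growth lines beyond the winter growth check.
Counting back 149 years from 1983 CE places the winter growth check in 1983 − 149 = 1834 CE.

1834 CE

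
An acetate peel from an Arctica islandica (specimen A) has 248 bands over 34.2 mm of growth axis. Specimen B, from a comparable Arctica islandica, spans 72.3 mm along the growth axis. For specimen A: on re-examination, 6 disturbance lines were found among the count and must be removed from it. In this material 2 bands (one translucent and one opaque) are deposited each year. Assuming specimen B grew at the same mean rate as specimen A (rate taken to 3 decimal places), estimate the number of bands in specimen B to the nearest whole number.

Specimen A: true band count = 248 − 6 = 242.
Specimen A: with 2 bands per year, 242 / 2 = 121 years.
A: Mean rate = 34.2 mm / 121 years ≈ 0.283 mm/year.
B spans 72.3 / 0.283 = 255.48 years; at 2 bands per year that is 255.48 × 2 ≈ 511 bands.

511 bands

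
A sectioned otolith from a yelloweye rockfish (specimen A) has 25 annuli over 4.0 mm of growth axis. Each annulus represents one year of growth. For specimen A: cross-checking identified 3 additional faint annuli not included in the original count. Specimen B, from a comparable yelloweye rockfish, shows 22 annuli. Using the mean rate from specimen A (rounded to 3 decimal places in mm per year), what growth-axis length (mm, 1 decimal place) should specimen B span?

3.1 mm

Specimen A: after corrections the count is 25 + 3 = 28 annuli.
A: Extension rate ≈ 4.0 / 28 = 0.143 mm per year.
For B, 0.143 mm/year × 22 years = 3.1 mm.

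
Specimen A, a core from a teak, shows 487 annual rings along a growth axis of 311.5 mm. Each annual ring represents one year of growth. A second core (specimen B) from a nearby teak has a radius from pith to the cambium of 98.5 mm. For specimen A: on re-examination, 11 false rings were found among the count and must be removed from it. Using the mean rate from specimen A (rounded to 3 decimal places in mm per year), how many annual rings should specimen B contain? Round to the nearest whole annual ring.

Specimen A: adjusted count: 487 − 11 = 476 annual rings.
A: 311.5 mm over 476 years gives 311.5 / 476 ≈ 0.654 mm/yr.
For B, 98.5 / 0.654 = 150.61 years ≈ 151 annual rings.

151 annual rings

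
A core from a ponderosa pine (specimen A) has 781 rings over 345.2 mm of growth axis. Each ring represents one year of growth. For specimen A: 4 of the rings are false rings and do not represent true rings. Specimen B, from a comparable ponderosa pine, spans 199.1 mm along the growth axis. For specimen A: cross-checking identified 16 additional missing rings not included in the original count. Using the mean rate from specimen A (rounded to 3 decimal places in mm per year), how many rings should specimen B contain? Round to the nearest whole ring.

458 rings

Specimen A: correcting the raw count gives 781 − 4 + 16 = 793 true rings.
A: Extension rate ≈ 345.2 / 793 = 0.435 mm per year.
B spans 199.1 / 0.435 = 457.70 years ≈ 458 rings.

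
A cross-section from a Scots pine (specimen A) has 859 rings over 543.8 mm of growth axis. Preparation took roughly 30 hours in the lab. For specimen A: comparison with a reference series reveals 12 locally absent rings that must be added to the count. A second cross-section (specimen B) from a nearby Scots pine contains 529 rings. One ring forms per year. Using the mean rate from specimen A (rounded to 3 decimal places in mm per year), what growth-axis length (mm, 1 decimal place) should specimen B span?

330.1 mm

Specimen A: correcting the raw count gives 859 + 12 = 871 true rings.
A: Mean rate = 543.8 mm / 871 years ≈ 0.624 mm per year.
For B, 0.624 mm/year × 529 years = 330.1 mm.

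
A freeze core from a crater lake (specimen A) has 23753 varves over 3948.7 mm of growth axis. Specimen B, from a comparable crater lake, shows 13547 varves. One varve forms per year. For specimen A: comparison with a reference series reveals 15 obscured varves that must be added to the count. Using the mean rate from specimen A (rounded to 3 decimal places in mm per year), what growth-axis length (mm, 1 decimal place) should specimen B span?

Specimen A: true varve count = 23753 + 15 = 23768.
A: Mean rate = 3948.7 mm / 23768 years ≈ 0.166 mm/yr.
B's length ≈ 0.166 × 13547 = 2248.8 mm.

2248.8 mm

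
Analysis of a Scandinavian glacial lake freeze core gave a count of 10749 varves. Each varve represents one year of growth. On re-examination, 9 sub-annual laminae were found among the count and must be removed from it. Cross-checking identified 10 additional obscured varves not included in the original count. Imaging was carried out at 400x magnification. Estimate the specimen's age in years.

After corrections the count is 10749 − 9 + 10 = 10750 varves.
With a one-to-one varve periodicity this is 10750 years.

10750 years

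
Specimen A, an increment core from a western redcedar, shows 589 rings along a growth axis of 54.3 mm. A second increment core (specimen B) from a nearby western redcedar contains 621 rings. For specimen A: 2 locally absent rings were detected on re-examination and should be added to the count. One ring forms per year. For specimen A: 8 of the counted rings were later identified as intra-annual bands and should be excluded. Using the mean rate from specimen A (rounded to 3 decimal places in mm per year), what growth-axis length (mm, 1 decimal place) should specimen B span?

Specimen A: adjusted count: 589 − 8 + 2 = 583 rings.
A: Extension rate ≈ 54.3 / 583 = 0.093 mm/year.
B's length ≈ 0.093 × 621 = 57.8 mm.

57.8 mm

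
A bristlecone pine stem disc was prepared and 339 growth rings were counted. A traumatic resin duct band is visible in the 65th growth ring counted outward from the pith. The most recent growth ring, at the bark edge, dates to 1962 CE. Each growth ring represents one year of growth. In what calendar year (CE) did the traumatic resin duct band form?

The traumatic resin duct band sits at growth ring 65 from the pith, so 339 − 65 = 274 growth rings formed after it.
The growth ring at the bark edge is 1962 CE, so the traumatic resin duct band dates to 1962 − 274 = 1688 CE.

1688 CE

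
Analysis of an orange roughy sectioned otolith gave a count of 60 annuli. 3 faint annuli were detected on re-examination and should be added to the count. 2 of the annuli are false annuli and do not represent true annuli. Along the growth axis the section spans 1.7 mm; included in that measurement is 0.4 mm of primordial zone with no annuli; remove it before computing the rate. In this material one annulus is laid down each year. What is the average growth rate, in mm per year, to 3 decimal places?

Correcting the raw count gives 60 − 2 + 3 = 61 true annuli.
Net length = 1.7 − 0.4 = 1.3 mm.
Mean rate = 1.3 mm / 61 years ≈ 0.021 mm per year.

0.021 mm per year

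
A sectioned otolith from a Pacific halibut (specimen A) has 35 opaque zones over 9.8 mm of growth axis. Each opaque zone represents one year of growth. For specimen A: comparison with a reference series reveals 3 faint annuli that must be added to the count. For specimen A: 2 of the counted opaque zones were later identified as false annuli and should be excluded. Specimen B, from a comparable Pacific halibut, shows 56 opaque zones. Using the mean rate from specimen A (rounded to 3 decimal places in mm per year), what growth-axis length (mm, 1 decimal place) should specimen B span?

Specimen A: true opaque zone count = 35 − 2 + 3 = 36.
A: Mean rate = 9.8 mm / 36 years ≈ 0.272 mm per year.
For B, 0.272 mm/year × 56 years = 15.2 mm.

15.2 mm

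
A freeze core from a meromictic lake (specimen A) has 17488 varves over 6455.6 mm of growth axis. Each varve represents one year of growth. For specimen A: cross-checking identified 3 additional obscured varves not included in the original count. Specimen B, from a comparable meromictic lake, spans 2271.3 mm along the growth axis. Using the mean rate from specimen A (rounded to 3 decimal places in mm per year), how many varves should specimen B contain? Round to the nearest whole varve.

6155 varves

Specimen A: true varve count = 17488 + 3 = 17491.
A: 6455.6 mm over 17491 years gives 6455.6 / 17491 ≈ 0.369 mm per year.
Specimen B: 2271.3 mm / 0.369 mm per year = 6155.28 years ≈ 6155 varves.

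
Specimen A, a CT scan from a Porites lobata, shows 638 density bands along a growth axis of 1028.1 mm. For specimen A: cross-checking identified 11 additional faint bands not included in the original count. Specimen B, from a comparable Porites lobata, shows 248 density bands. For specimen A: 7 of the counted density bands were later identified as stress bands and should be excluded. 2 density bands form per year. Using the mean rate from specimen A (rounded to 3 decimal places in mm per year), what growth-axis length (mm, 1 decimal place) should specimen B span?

397.2 mm

Specimen A: after corrections the count is 638 − 7 + 11 = 642 density bands.
Specimen A: 642 density bands at 2 per year is 642 / 2 = 321 years.
A: Mean rate = 1028.1 mm / 321 years ≈ 3.203 mm/yr.
Specimen B: dividing by 2 density bands per year: 248 / 2 = 124 years. B's length ≈ 3.203 × 124 = 397.2 mm.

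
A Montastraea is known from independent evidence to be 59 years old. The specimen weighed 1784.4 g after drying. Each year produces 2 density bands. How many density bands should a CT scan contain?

118 density bands

59 years at 2 density bands per year gives 59 × 2 = 118 density bands.
So 118 density bands should be present.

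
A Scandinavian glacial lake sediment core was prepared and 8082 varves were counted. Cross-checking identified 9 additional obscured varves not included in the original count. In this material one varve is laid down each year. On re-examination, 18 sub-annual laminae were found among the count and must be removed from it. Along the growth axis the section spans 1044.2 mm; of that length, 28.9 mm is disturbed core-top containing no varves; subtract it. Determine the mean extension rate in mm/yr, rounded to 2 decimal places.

0.13 mm/yr

Correcting the raw count gives 8082 − 18 + 9 = 8073 true varves.
Net length = 1044.2 − 28.9 = 1015.3 mm.
Extension rate ≈ 1015.3 / 8073 = 0.13 mm/yr.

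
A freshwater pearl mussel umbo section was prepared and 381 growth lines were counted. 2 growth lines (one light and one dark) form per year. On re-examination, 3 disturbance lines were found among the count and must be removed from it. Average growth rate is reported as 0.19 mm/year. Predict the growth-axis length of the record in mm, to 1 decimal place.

35.9 mm

True growth line count = 381 − 3 = 378.
Dividing by 2 growth lines per year: 378 / 2 = 189 years.
Length ≈ 0.19 × 189 = 35.9 mm.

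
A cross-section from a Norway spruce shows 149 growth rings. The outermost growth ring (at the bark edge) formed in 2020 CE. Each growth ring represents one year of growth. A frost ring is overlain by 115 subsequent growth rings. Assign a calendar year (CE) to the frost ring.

1905 CE

115 growth rings post-date the frost ring.
Counting back 115 years from 2020 CE places the frost ring in 2020 − 115 = 1905 CE.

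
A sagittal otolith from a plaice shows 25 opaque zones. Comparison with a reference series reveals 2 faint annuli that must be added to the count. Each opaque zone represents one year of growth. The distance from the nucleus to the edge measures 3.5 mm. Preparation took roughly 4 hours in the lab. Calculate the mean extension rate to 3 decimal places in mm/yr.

After corrections the count is 25 + 2 = 27 opaque zones.
Extension rate ≈ 3.5 / 27 = 0.130 mm/yr.

0.130 mm/yr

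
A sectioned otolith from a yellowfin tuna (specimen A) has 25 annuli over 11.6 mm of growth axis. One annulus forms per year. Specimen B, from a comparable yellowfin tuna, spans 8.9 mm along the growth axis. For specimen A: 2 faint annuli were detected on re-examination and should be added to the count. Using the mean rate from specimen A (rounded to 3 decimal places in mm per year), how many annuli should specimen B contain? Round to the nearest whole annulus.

21 annuli

Specimen A: true annulus count = 25 + 2 = 27.
A: 11.6 mm over 27 years gives 11.6 / 27 ≈ 0.430 mm per year.
Specimen B: 8.9 mm / 0.430 mm per year = 20.70 years ≈ 21 annuli.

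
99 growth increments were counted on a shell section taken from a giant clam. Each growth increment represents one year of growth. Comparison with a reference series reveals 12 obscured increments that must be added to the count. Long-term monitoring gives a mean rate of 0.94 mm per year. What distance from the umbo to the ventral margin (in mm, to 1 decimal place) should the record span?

True growth increment count = 99 + 12 = 111.
111 years at 0.94 mm/year gives 0.94 × 111 = 104.3 mm.

104.3 mm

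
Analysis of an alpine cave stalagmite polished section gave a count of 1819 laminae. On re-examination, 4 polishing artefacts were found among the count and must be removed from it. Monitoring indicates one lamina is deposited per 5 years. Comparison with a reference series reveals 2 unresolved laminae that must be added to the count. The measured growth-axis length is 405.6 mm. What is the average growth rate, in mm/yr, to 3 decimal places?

After corrections the count is 1819 − 4 + 2 = 1817 laminae.
At 5 years per lamina, 1817 × 5 = 9085 years.
Mean rate = 405.6 mm / 9085 years ≈ 0.045 mm/yr.

0.045 mm/yr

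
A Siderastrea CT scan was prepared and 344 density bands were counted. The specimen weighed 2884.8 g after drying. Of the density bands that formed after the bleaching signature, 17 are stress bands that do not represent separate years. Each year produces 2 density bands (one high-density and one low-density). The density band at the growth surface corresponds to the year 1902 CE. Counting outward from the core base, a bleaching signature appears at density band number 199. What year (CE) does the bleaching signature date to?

1838 CE

The bleaching signature sits at density band 199 from the core base, so 344 − 199 = 145 density bands formed after it.
145 − 17 false = 128 true density bands after the bleaching signature.
With 2 density bands per year, 128 / 2 = 64 years.
1902 − 64 = 1838 CE.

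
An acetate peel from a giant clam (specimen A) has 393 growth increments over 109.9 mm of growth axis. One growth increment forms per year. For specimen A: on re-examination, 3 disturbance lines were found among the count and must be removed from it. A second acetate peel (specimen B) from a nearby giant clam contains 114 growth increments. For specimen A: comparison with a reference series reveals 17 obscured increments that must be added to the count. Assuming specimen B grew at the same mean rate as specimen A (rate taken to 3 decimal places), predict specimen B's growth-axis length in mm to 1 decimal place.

30.8 mm

Specimen A: after corrections the count is 393 − 3 + 17 = 407 growth increments.
A: Extension rate ≈ 109.9 / 407 = 0.270 mm per year.
B's length ≈ 0.270 × 114 = 30.8 mm.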